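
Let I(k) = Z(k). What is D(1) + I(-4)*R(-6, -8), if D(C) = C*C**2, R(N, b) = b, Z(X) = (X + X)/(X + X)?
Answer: -7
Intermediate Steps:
Z(X) = 1 (Z(X) = (2*X)/((2*X)) = (2*X)*(1/(2*X)) = 1)
I(k) = 1
D(C) = C**3
D(1) + I(-4)*R(-6, -8) = 1**3 + 1*(-8) = 1 - 8 = -7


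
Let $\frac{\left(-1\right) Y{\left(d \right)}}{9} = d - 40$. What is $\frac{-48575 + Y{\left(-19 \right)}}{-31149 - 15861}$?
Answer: $\frac{24022}{23505} \approx 1.022$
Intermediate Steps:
$Y{\left(d \right)} = 360 - 9 d$ ($Y{\left(d \right)} = - 9 \left(d - 40\right) = - 9 \left(-40 + d\right) = 360 - 9 d$)
$\frac{-48575 + Y{\left(-19 \right)}}{-31149 - 15861} = \frac{-48575 + \left(360 - -171\right)}{-31149 - 15861} = \frac{-48575 + \left(360 + 171\right)}{-47010} = \left(-48575 + 531\right) \left(- \frac{1}{47010}\right) = \left(-48044\right) \left(- \frac{1}{47010}\right) = \frac{24022}{23505}$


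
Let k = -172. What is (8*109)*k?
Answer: -149984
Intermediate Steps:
(8*109)*k = (8*109)*(-172) = 872*(-172) = -149984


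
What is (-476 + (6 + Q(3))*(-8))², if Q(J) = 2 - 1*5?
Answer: 250000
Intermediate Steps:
Q(J) = -3 (Q(J) = 2 - 5 = -3)
(-476 + (6 + Q(3))*(-8))² = (-476 + (6 - 3)*(-8))² = (-476 + 3*(-8))² = (-476 - 24)² = (-500)² = 250000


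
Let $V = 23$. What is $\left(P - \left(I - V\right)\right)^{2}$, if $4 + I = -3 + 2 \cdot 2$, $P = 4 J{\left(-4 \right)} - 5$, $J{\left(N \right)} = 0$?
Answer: $441$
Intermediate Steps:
$P = -5$ ($P = 4 \cdot 0 - 5 = 0 - 5 = -5$)
$I = -3$ ($I = -4 + \left(-3 + 2 \cdot 2\right) = -4 + \left(-3 + 4\right) = -4 + 1 = -3$)
$\left(P - \left(I - V\right)\right)^{2} = \left(-5 + \left(23 - -3\right)\right)^{2} = \left(-5 + \left(23 + 3\right)\right)^{2} = \left(-5 + 26\right)^{2} = 21^{2} = 441$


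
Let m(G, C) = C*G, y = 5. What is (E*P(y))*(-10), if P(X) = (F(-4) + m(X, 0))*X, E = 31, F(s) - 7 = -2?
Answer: -7750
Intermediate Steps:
F(s) = 5 (F(s) = 7 - 2 = 5)
P(X) = 5*X (P(X) = (5 + 0*X)*X = (5 + 0)*X = 5*X)
(E*P(y))*(-10) = (31*(5*5))*(-10) = (31*25)*(-10) = 775*(-10) = -7750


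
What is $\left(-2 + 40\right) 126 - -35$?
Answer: $4823$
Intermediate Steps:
$\left(-2 + 40\right) 126 - -35 = 38 \cdot 126 + \left(-39 + 74\right) = 4788 + 35 = 4823$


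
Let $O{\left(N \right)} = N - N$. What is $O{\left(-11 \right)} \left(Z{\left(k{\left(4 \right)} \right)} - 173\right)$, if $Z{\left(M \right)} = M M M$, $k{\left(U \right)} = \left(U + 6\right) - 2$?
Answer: $0$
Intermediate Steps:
$k{\left(U \right)} = 4 + U$ ($k{\left(U \right)} = \left(6 + U\right) - 2 = 4 + U$)
$Z{\left(M \right)} = M^{3}$ ($Z{\left(M \right)} = M^{2} M = M^{3}$)
$O{\left(N \right)} = 0$
$O{\left(-11 \right)} \left(Z{\left(k{\left(4 \right)} \right)} - 173\right) = 0 \left(\left(4 + 4\right)^{3} - 173\right) = 0 \left(8^{3} - 173\right) = 0 \left(512 - 173\right) = 0 \cdot 339 = 0$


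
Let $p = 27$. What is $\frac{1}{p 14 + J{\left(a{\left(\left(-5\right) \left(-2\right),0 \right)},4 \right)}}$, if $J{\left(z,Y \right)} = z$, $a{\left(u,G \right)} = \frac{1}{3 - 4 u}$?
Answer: $\frac{37}{13985} \approx 0.0026457$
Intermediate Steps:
$\frac{1}{p 14 + J{\left(a{\left(\left(-5\right) \left(-2\right),0 \right)},4 \right)}} = \frac{1}{27 \cdot 14 - \frac{1}{-3 + 4 \left(\left(-5\right) \left(-2\right)\right)}} = \frac{1}{378 - \frac{1}{-3 + 4 \cdot 10}} = \frac{1}{378 - \frac{1}{-3 + 40}} = \frac{1}{378 - \frac{1}{37}} = \frac{1}{\frac{13985}{37}} = \frac{37}{13985}$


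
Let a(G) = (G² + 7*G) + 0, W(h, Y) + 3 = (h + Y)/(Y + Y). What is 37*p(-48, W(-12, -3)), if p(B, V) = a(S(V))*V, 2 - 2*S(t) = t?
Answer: -6105/32 ≈ -190.78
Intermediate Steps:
W(h, Y) = -3 + (Y + h)/(2*Y) (W(h, Y) = -3 + (h + Y)/(Y + Y) = -3 + (Y + h)/((2*Y)) = -3 + (Y + h)*(1/(2*Y)) = -3 + (Y + h)/(2*Y))
S(t) = 1 - t/2
a(G) = G² + 7*G
p(B, V) = V*(1 - V/2)*(8 - V/2) (p(B, V) = ((1 - V/2)*(7 + (1 - V/2)))*V = ((1 - V/2)*(8 - V/2))*V = V*(1 - V/2)*(8 - V/2))
37*p(-48, W(-12, -3)) = 37*(((½)*(-12 - 5*(-3))/(-3))*(-16 + (½)*(-12 - 5*(-3))/(-3))*(-2 + (½)*(-12 - 5*(-3))/(-3))/4) = 37*(((½)*(-⅓)*(-12 + 15))*(-16 + (½)*(-⅓)*(-12 + 15))*(-2 + (½)*(-⅓)*(-12 + 15))/4) = 37*(((½)*(-⅓)*3)*(-16 + (½)*(-⅓)*3)*(-2 + (½)*(-⅓)*3)/4) = 37*((¼)*(-½)*(-16 - ½)*(-2 - ½)) = 37*((¼)*(-½)*(-33/2)*(-5/2)) = 37*(-165/32) = -6105/32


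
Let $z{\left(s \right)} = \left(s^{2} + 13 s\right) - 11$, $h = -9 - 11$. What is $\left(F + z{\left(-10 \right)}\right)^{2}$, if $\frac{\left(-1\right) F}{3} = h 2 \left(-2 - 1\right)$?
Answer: $160801$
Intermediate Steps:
$h = -20$ ($h = -9 - 11 = -20$)
$F = -360$ ($F = - 3 \left(- 20 \cdot 2 \left(-2 - 1\right)\right) = - 3 \left(- 20 \cdot 2 \left(-3\right)\right) = - 3 \left(\left(-20\right) \left(-6\right)\right) = \left(-3\right) 120 = -360$)
$z{\left(s \right)} = -11 + s^{2} + 13 s$
$\left(F + z{\left(-10 \right)}\right)^{2} = \left(-360 + \left(-11 + \left(-10\right)^{2} + 13 \left(-10\right)\right)\right)^{2} = \left(-360 - 41\right)^{2} = \left(-401\right)^{2} = 160801$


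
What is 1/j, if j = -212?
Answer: -1/212 ≈ -0.0047170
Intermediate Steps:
1/j = 1/(-212) = -1/212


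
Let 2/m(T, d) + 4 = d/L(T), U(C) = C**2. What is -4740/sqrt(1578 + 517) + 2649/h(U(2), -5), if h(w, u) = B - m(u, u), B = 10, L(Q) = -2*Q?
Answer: 23841/94 - 948*sqrt(2095)/419 ≈ 150.07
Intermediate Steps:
m(T, d) = 2/(-4 - d/(2*T)) (m(T, d) = 2/(-4 + d/((-2*T))) = 2/(-4 + d*(-1/(2*T))) = 2/(-4 - d/(2*T)))
h(w, u) = 94/9 (h(w, u) = 10 - 4*u/(-u - 8*u) = 10 - 4*u/((-9*u)) = 10 - 4*u*(-1/(9*u)) = 10 - 1*(-4/9) = 10 + 4/9 = 94/9)
-4740/sqrt(1578 + 517) + 2649/h(U(2), -5) = -4740/sqrt(1578 + 517) + 2649/(94/9) = -4740*sqrt(2095)/2095 + 2649*(9/94) = -948*sqrt(2095)/419 + 23841/94 = 23841/94 - 948*sqrt(2095)/419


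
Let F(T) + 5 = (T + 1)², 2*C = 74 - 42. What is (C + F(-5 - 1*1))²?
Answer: 1296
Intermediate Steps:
C = 16 (C = (74 - 42)/2 = (½)*32 = 16)
F(T) = -5 + (1 + T)² (F(T) = -5 + (T + 1)² = -5 + (1 + T)²)
(C + F(-5 - 1*1))² = (16 + (-5 + (1 + (-5 - 1*1))²))² = (16 + (-5 + (1 + (-5 - 1))²))² = (16 + (-5 + (1 - 6)²))² = (16 + (-5 + (-5)²))² = (16 + (-5 + 25))² = (16 + 20)² = 36² = 1296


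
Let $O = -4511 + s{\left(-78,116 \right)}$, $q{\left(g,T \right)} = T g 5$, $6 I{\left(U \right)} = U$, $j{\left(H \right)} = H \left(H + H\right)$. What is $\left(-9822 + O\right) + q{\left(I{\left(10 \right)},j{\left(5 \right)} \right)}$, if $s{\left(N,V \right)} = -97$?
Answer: $- \frac{42040}{3} \approx -14013.0$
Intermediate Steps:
$j{\left(H \right)} = 2 H^{2}$ ($j{\left(H \right)} = H 2 H = 2 H^{2}$)
$I{\left(U \right)} = \frac{U}{6}$
$q{\left(g,T \right)} = 5 T g$
$O = -4608$ ($O = -4511 - 97 = -4608$)
$\left(-9822 + O\right) + q{\left(I{\left(10 \right)},j{\left(5 \right)} \right)} = \left(-9822 - 4608\right) + 5 \cdot 2 \cdot 5^{2} \cdot \frac{1}{6} \cdot 10 = -14430 + 5 \cdot 2 \cdot 25 \cdot \frac{5}{3} = -14430 + 5 \cdot 50 \cdot \frac{5}{3} = -14430 + \frac{1250}{3} = - \frac{42040}{3}$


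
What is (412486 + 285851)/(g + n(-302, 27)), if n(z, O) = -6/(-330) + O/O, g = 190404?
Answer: 38408535/10472276 ≈ 3.6676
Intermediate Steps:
n(z, O) = 56/55 (n(z, O) = -6*(-1/330) + 1 = 1/55 + 1 = 56/55)
(412486 + 285851)/(g + n(-302, 27)) = (412486 + 285851)/(190404 + 56/55) = 698337/(10472276/55) = 698337*(55/10472276) = 38408535/10472276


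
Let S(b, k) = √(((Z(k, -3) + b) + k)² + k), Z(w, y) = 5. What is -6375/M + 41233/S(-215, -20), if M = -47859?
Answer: 2125/15953 + 41233*√3305/13220 ≈ 179.44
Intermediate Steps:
S(b, k) = √(k + (5 + b + k)²) (S(b, k) = √(((5 + b) + k)² + k) = √((5 + b + k)² + k) = √(k + (5 + b + k)²))
-6375/M + 41233/S(-215, -20) = -6375/(-47859) + 41233/(√(-20 + (5 - 215 - 20)²)) = -6375*(-1/47859) + 41233/(√(-20 + (-230)²)) = 2125/15953 + 41233/(√(-20 + 52900)) = 2125/15953 + 41233/(√52880) = 2125/15953 + 41233/((4*√3305)) = 2125/15953 + 41233*(√3305/13220) = 2125/15953 + 41233*√3305/13220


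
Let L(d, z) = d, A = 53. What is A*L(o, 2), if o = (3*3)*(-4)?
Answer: -1908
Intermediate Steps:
o = -36 (o = 9*(-4) = -36)
A*L(o, 2) = 53*(-36) = -1908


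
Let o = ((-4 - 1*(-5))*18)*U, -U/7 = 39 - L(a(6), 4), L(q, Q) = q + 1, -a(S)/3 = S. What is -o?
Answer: 7056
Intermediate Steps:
a(S) = -3*S
L(q, Q) = 1 + q
U = -392 (U = -7*(39 - (1 - 3*6)) = -7*(39 - (1 - 18)) = -7*(39 - 1*(-17)) = -7*(39 + 17) = -7*56 = -392)
o = -7056 (o = ((-4 - 1*(-5))*18)*(-392) = ((-4 + 5)*18)*(-392) = (1*18)*(-392) = 18*(-392) = -7056)
-o = -1*(-7056) = 7056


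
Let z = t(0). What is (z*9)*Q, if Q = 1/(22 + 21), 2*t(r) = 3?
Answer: 27/86 ≈ 0.31395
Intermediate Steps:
t(r) = 3/2 (t(r) = (½)*3 = 3/2)
z = 3/2 ≈ 1.5000
Q = 1/43 ≈ 0.023256
(z*9)*Q = ((3/2)*9)*(1/43) = (27/2)*(1/43) = 27/86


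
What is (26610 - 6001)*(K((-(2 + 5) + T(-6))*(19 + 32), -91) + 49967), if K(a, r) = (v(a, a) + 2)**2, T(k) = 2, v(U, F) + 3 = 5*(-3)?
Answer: 1035045807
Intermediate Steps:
v(U, F) = -18 (v(U, F) = -3 + 5*(-3) = -3 - 15 = -18)
K(a, r) = 256 (K(a, r) = (-18 + 2)**2 = (-16)**2 = 256)
(26610 - 6001)*(K((-(2 + 5) + T(-6))*(19 + 32), -91) + 49967) = (26610 - 6001)*(256 + 49967) = 20609*50223 = 1035045807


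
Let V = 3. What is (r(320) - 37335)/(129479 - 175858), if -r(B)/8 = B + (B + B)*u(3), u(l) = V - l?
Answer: 39895/46379 ≈ 0.86020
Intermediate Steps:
u(l) = 3 - l
r(B) = -8*B (r(B) = -8*(B + (B + B)*(3 - 1*3)) = -8*(B + (2*B)*(3 - 3)) = -8*(B + (2*B)*0) = -8*(B + 0) = -8*B)
(r(320) - 37335)/(129479 - 175858) = (-8*320 - 37335)/(129479 - 175858) = (-2560 - 37335)/(-46379) = -39895*(-1/46379) = 39895/46379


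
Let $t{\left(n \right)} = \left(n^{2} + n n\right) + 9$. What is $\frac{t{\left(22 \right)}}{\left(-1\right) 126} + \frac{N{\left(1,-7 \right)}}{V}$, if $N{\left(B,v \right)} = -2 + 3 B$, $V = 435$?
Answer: $- \frac{141623}{18270} \approx -7.7517$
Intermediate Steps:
$t{\left(n \right)} = 9 + 2 n^{2}$ ($t{\left(n \right)} = \left(n^{2} + n^{2}\right) + 9 = 2 n^{2} + 9 = 9 + 2 n^{2}$)
$\frac{t{\left(22 \right)}}{\left(-1\right) 126} + \frac{N{\left(1,-7 \right)}}{V} = \frac{9 + 2 \cdot 22^{2}}{\left(-1\right) 126} + \frac{-2 + 3 \cdot 1}{435} = \frac{9 + 2 \cdot 484}{-126} + \left(-2 + 3\right) \frac{1}{435} = \left(9 + 968\right) \left(- \frac{1}{126}\right) + 1 \cdot \frac{1}{435} = 977 \left(- \frac{1}{126}\right) + \frac{1}{435} = - \frac{977}{126} + \frac{1}{435} = - \frac{141623}{18270}$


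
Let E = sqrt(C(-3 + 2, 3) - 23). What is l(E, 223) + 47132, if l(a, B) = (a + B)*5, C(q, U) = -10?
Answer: 48247 + 5*I*sqrt(33) ≈ 48247.0 + 28.723*I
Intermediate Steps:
E = I*sqrt(33) (E = sqrt(-10 - 23) = sqrt(-33) = I*sqrt(33) ≈ 5.7446*I)
l(a, B) = 5*B + 5*a (l(a, B) = (B + a)*5 = 5*B + 5*a)
l(E, 223) + 47132 = (5*223 + 5*(I*sqrt(33))) + 47132 = (1115 + 5*I*sqrt(33)) + 47132 = 48247 + 5*I*sqrt(33)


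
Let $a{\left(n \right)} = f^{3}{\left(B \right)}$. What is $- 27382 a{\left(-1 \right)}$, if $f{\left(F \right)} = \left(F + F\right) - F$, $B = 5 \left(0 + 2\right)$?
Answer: $-27382000$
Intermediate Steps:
$B = 10$ ($B = 5 \cdot 2 = 10$)
$f{\left(F \right)} = F$ ($f{\left(F \right)} = 2 F - F = F$)
$a{\left(n \right)} = 1000$ ($a{\left(n \right)} = 10^{3} = 1000$)
$- 27382 a{\left(-1 \right)} = \left(-27382\right) 1000 = -27382000$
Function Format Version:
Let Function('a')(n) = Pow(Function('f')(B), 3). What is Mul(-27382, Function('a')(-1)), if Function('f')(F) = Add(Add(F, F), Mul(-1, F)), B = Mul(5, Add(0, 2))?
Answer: -27382000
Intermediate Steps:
B = 10 (B = Mul(5, 2) = 10)
Function('f')(F) = F (Function('f')(F) = Add(Mul(2, F), Mul(-1, F)) = F)
Function('a')(n) = 1000 (Function('a')(n) = Pow(10, 3) = 1000)
Mul(-27382, Function('a')(-1)) = Mul(-27382, 1000) = -27382000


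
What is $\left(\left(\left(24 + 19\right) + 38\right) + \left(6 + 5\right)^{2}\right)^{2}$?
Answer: $40804$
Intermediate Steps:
$\left(\left(\left(24 + 19\right) + 38\right) + \left(6 + 5\right)^{2}\right)^{2} = \left(\left(43 + 38\right) + 11^{2}\right)^{2} = \left(81 + 121\right)^{2} = 202^{2} = 40804$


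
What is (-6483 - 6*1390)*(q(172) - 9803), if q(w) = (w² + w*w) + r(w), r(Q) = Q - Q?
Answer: -731737395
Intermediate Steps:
r(Q) = 0
q(w) = 2*w² (q(w) = (w² + w*w) + 0 = (w² + w²) + 0 = 2*w² + 0 = 2*w²)
(-6483 - 6*1390)*(q(172) - 9803) = (-6483 - 6*1390)*(2*172² - 9803) = (-6483 - 8340)*(2*29584 - 9803) = -14823*(59168 - 9803) = -14823*49365 = -731737395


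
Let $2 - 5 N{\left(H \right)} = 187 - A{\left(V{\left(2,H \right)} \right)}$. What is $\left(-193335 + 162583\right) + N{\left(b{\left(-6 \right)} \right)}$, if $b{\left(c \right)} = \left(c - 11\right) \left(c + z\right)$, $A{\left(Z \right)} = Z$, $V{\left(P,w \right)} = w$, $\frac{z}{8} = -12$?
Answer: $- \frac{152211}{5} \approx -30442.0$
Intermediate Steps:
$z = -96$ ($z = 8 \left(-12\right) = -96$)
$b{\left(c \right)} = \left(-96 + c\right) \left(-11 + c\right)$ ($b{\left(c \right)} = \left(c - 11\right) \left(c - 96\right) = \left(-11 + c\right) \left(-96 + c\right) = \left(-96 + c\right) \left(-11 + c\right)$)
$N{\left(H \right)} = -37 + \frac{H}{5}$ ($N{\left(H \right)} = \frac{2}{5} - \frac{187 - H}{5} = \frac{2}{5} + \left(- \frac{187}{5} + \frac{H}{5}\right) = -37 + \frac{H}{5}$)
$\left(-193335 + 162583\right) + N{\left(b{\left(-6 \right)} \right)} = \left(-193335 + 162583\right) - \left(37 - \frac{1056 + \left(-6\right)^{2} - -642}{5}\right) = -30752 - \left(37 - \frac{1056 + 36 + 642}{5}\right) = -30752 + \left(-37 + \frac{1}{5} \cdot 1734\right) = -30752 + \left(-37 + \frac{1734}{5}\right) = -30752 + \frac{1549}{5} = - \frac{152211}{5}$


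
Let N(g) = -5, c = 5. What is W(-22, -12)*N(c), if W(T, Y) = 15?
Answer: -75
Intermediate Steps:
W(-22, -12)*N(c) = 15*(-5) = -75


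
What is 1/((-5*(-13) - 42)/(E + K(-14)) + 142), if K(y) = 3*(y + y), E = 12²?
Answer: 60/8543 ≈ 0.0070233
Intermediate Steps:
E = 144
K(y) = 6*y (K(y) = 3*(2*y) = 6*y)
1/((-5*(-13) - 42)/(E + K(-14)) + 142) = 1/((-5*(-13) - 42)/(144 + 6*(-14)) + 142) = 1/((65 - 42)/(144 - 84) + 142) = 1/(23/60 + 142) = 1/(8543/60) = 60/8543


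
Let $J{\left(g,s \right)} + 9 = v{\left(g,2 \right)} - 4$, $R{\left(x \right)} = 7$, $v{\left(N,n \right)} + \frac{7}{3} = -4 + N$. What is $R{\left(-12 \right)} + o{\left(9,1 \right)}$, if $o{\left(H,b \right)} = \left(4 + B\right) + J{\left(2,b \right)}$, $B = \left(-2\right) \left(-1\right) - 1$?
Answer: $- \frac{16}{3} \approx -5.3333$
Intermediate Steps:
$v{\left(N,n \right)} = - \frac{19}{3} + N$ ($v{\left(N,n \right)} = - \frac{7}{3} + \left(-4 + N\right) = - \frac{19}{3} + N$)
$J{\left(g,s \right)} = - \frac{58}{3} + g$ ($J{\left(g,s \right)} = -9 + \left(\left(- \frac{19}{3} + g\right) - 4\right) = -9 + \left(- \frac{31}{3} + g\right) = - \frac{58}{3} + g$)
$B = 1$ ($B = 2 - 1 = 1$)
$o{\left(H,b \right)} = - \frac{37}{3}$ ($o{\left(H,b \right)} = \left(4 + 1\right) + \left(- \frac{58}{3} + 2\right) = 5 - \frac{52}{3} = - \frac{37}{3}$)
$R{\left(-12 \right)} + o{\left(9,1 \right)} = 7 - \frac{37}{3} = - \frac{16}{3}$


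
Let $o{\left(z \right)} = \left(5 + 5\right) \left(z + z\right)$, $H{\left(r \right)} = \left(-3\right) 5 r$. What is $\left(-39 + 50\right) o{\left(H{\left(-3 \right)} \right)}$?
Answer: $9900$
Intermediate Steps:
$H{\left(r \right)} = - 15 r$
$o{\left(z \right)} = 20 z$ ($o{\left(z \right)} = 10 \cdot 2 z = 20 z$)
$\left(-39 + 50\right) o{\left(H{\left(-3 \right)} \right)} = \left(-39 + 50\right) 20 \left(\left(-15\right) \left(-3\right)\right) = 11 \cdot 20 \cdot 45 = 11 \cdot 900 = 9900$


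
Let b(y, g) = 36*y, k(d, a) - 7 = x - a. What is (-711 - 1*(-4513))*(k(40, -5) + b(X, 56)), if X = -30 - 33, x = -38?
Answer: -8721788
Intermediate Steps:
k(d, a) = -31 - a (k(d, a) = 7 + (-38 - a) = -31 - a)
X = -63
(-711 - 1*(-4513))*(k(40, -5) + b(X, 56)) = (-711 - 1*(-4513))*((-31 - 1*(-5)) + 36*(-63)) = (-711 + 4513)*((-31 + 5) - 2268) = 3802*(-26 - 2268) = 3802*(-2294) = -8721788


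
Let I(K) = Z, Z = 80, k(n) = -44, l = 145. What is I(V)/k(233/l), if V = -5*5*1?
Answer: -20/11 ≈ -1.8182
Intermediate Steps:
V = -25 (V = -25*1 = -25)
I(K) = 80
I(V)/k(233/l) = 80/(-44) = 80*(-1/44) = -20/11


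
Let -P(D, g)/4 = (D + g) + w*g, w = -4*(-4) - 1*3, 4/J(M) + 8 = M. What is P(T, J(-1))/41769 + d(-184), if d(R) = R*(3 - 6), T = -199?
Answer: 207515780/375921 ≈ 552.02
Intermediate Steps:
J(M) = 4/(-8 + M)
w = 13 (w = 16 - 3 = 13)
d(R) = -3*R (d(R) = R*(-3) = -3*R)
P(D, g) = -56*g - 4*D (P(D, g) = -4*((D + g) + 13*g) = -4*(D + 14*g) = -56*g - 4*D)
P(T, J(-1))/41769 + d(-184) = (-224/(-8 - 1) - 4*(-199))/41769 - 3*(-184) = (-224/(-9) + 796)*(1/41769) + 552 = (-224*(-1)/9 + 796)*(1/41769) + 552 = (-56*(-4/9) + 796)*(1/41769) + 552 = (224/9 + 796)*(1/41769) + 552 = (7388/9)*(1/41769) + 552 = 7388/375921 + 552 = 207515780/375921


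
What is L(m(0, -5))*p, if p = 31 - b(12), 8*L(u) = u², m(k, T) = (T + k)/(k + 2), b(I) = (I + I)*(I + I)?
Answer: -13625/32 ≈ -425.78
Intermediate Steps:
b(I) = 4*I² (b(I) = (2*I)*(2*I) = 4*I²)
m(k, T) = (T + k)/(2 + k)
L(u) = u²/8
p = -545 (p = 31 - 4*12² = 31 - 4*144 = 31 - 1*576 = 31 - 576 = -545)
L(m(0, -5))*p = (((-5 + 0)/(2 + 0))²/8)*(-545) = ((-5/2)²/8)*(-545) = ((⅛)*(25/4))*(-545) = (25/32)*(-545) = -13625/32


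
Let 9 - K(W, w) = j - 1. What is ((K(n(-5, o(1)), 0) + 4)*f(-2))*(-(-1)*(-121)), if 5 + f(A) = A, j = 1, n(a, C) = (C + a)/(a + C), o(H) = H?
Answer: 11011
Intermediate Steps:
n(a, C) = 1 (n(a, C) = (C + a)/(C + a) = 1)
f(A) = -5 + A
K(W, w) = 9 (K(W, w) = 9 - (1 - 1) = 9 - 1*0 = 9 + 0 = 9)
((K(n(-5, o(1)), 0) + 4)*f(-2))*(-(-1)*(-121)) = ((9 + 4)*(-5 - 2))*(-(-1)*(-121)) = (13*(-7))*(-1*121) = -91*(-121) = 11011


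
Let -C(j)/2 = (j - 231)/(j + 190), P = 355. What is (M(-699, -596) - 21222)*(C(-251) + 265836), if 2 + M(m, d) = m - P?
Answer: -361238482896/61 ≈ -5.9219e+9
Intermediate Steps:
M(m, d) = -357 + m (M(m, d) = -2 + (m - 1*355) = -2 + (m - 355) = -2 + (-355 + m) = -357 + m)
C(j) = -2*(-231 + j)/(190 + j) (C(j) = -2*(j - 231)/(j + 190) = -2*(-231 + j)/(190 + j))
(M(-699, -596) - 21222)*(C(-251) + 265836) = ((-357 - 699) - 21222)*(2*(231 - 1*(-251))/(190 - 251) + 265836) = (-1056 - 21222)*(2*(231 + 251)/(-61) + 265836) = -22278*(2*(-1/61)*482 + 265836) = -22278*(-964/61 + 265836) = -22278*16215032/61 = -361238482896/61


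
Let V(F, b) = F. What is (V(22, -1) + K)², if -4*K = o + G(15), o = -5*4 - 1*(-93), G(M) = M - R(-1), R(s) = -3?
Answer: 9/16 ≈ 0.56250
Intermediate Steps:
G(M) = 3 + M (G(M) = M - 1*(-3) = M + 3 = 3 + M)
o = 73 (o = -20 + 93 = 73)
K = -91/4 (K = -(73 + (3 + 15))/4 = -(73 + 18)/4 = -¼*91 = -91/4 ≈ -22.750)
(V(22, -1) + K)² = (22 - 91/4)² = (-¾)² = 9/16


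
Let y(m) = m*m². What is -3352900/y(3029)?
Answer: -3352900/27790593389 ≈ -0.00012065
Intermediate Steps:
y(m) = m³
-3352900/y(3029) = -3352900/(3029³) = -3352900/27790593389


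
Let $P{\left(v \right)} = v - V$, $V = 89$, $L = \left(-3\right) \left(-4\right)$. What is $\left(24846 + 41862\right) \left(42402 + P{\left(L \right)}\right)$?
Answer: $2823416100$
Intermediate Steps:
$L = 12$
$P{\left(v \right)} = -89 + v$ ($P{\left(v \right)} = v - 89 = -89 + v$)
$\left(24846 + 41862\right) \left(42402 + P{\left(L \right)}\right) = \left(24846 + 41862\right) \left(42402 + \left(-89 + 12\right)\right) = 66708 \left(42402 - 77\right) = 66708 \cdot 42325 = 2823416100$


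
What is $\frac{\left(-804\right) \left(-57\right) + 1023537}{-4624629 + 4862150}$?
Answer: $\frac{1069365}{237521} \approx 4.5022$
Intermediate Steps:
$\frac{\left(-804\right) \left(-57\right) + 1023537}{-4624629 + 4862150} = \frac{45828 + 1023537}{237521} = 1069365 \cdot \frac{1}{237521} = \frac{1069365}{237521}$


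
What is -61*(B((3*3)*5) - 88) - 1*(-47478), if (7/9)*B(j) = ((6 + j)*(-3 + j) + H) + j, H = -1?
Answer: -830192/7 ≈ -1.1860e+5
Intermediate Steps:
B(j) = -9/7 + 9*j/7 + 9*(-3 + j)*(6 + j)/7 (B(j) = 9*(((6 + j)*(-3 + j) - 1) + j)/7 = 9*(((-3 + j)*(6 + j) - 1) + j)/7 = 9*((-1 + (-3 + j)*(6 + j)) + j)/7 = 9*(-1 + j + (-3 + j)*(6 + j))/7 = -9/7 + 9*j/7 + 9*(-3 + j)*(6 + j)/7)
-61*(B((3*3)*5) - 88) - 1*(-47478) = -61*((-171/7 + 9*((3*3)*5)²/7 + 36*((3*3)*5)/7) - 88) - 1*(-47478) = -61*((-171/7 + 9*(9*5)²/7 + 36*(9*5)/7) - 88) + 47478 = -61*((-171/7 + (9/7)*45² + (36/7)*45) - 88) + 47478 = -61*((-171/7 + (9/7)*2025 + 1620/7) - 88) + 47478 = -61*((-171/7 + 18225/7 + 1620/7) - 88) + 47478 = -61*(19674/7 - 88) + 47478 = -61*19058/7 + 47478 = -1162538/7 + 47478 = -830192/7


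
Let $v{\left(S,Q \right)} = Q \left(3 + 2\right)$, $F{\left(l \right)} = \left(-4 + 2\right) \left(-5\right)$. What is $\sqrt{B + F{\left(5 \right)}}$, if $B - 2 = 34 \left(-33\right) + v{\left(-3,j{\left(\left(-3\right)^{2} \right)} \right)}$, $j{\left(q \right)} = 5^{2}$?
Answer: $i \sqrt{985} \approx 31.385 i$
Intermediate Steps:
$F{\left(l \right)} = 10$ ($F{\left(l \right)} = \left(-2\right) \left(-5\right) = 10$)
$j{\left(q \right)} = 25$
$v{\left(S,Q \right)} = 5 Q$ ($v{\left(S,Q \right)} = Q 5 = 5 Q$)
$B = -995$ ($B = 2 + \left(34 \left(-33\right) + 5 \cdot 25\right) = 2 + \left(-1122 + 125\right) = 2 - 997 = -995$)
$\sqrt{B + F{\left(5 \right)}} = \sqrt{-995 + 10} = \sqrt{-985} = i \sqrt{985}$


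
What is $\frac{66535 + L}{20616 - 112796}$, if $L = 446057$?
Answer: $- \frac{128148}{23045} \approx -5.5608$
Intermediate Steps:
$\frac{66535 + L}{20616 - 112796} = \frac{66535 + 446057}{20616 - 112796} = \frac{512592}{-92180} = 512592 \left(- \frac{1}{92180}\right) = - \frac{128148}{23045}$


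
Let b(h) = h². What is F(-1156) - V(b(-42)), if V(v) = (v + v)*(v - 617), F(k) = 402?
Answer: -4046214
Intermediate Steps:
V(v) = 2*v*(-617 + v) (V(v) = (2*v)*(-617 + v) = 2*v*(-617 + v))
F(-1156) - V(b(-42)) = 402 - 2*(-42)²*(-617 + (-42)²) = 402 - 2*1764*(-617 + 1764) = 402 - 2*1764*1147 = 402 - 1*4046616 = 402 - 4046616 = -4046214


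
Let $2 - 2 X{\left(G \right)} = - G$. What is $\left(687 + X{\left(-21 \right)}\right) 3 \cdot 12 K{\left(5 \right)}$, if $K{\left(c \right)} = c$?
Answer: $121950$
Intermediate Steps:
$X{\left(G \right)} = 1 + \frac{G}{2}$ ($X{\left(G \right)} = 1 - \frac{\left(-1\right) G}{2} = 1 + \frac{G}{2}$)
$\left(687 + X{\left(-21 \right)}\right) 3 \cdot 12 K{\left(5 \right)} = \left(687 + \left(1 + \frac{1}{2} \left(-21\right)\right)\right) 3 \cdot 12 \cdot 5 = \left(687 + \left(1 - \frac{21}{2}\right)\right) 36 \cdot 5 = \left(687 - \frac{19}{2}\right) 180 = \frac{1355}{2} \cdot 180 = 121950$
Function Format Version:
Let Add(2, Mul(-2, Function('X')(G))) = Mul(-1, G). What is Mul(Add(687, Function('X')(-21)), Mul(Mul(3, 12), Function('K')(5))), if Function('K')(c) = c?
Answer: 121950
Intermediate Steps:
Function('X')(G) = Add(1, Mul(Rational(1, 2), G)) (Function('X')(G) = Add(1, Mul(Rational(-1, 2), Mul(-1, G))) = Add(1, Mul(Rational(1, 2), G)))
Mul(Add(687, Function('X')(-21)), Mul(Mul(3, 12), Function('K')(5))) = Mul(Add(687, Add(1, Mul(Rational(1, 2), -21))), Mul(Mul(3, 12), 5)) = Mul(Add(687, Add(1, Rational(-21, 2))), Mul(36, 5)) = Mul(Add(687, Rational(-19, 2)), 180) = Mul(Rational(1355, 2), 180) = 121950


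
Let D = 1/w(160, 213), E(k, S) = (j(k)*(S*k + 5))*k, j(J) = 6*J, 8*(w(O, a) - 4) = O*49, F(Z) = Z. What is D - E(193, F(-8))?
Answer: 338453949745/984 ≈ 3.4396e+8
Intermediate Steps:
w(O, a) = 4 + 49*O/8 (w(O, a) = 4 + (O*49)/8 = 4 + (49*O)/8 = 4 + 49*O/8)
E(k, S) = 6*k²*(5 + S*k) (E(k, S) = ((6*k)*(S*k + 5))*k = ((6*k)*(5 + S*k))*k = (6*k*(5 + S*k))*k = 6*k²*(5 + S*k))
D = 1/984 (D = 1/(4 + (49/8)*160) = 1/(4 + 980) = 1/984 ≈ 0.0010163)
D - E(193, F(-8)) = 1/984 - 6*193²*(5 - 8*193) = 1/984 - 6*37249*(5 - 1544) = 1/984 - 6*37249*(-1539) = 1/984 - 1*(-343957266) = 1/984 + 343957266 = 338453949745/984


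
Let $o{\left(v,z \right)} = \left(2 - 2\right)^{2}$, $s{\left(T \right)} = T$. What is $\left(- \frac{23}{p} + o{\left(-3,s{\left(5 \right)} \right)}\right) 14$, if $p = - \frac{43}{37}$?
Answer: $\frac{11914}{43} \approx 277.07$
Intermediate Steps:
$p = - \frac{43}{37}$ ($p = \left(-43\right) \frac{1}{37} = - \frac{43}{37} \approx -1.1622$)
$o{\left(v,z \right)} = 0$ ($o{\left(v,z \right)} = 0^{2} = 0$)
$\left(- \frac{23}{p} + o{\left(-3,s{\left(5 \right)} \right)}\right) 14 = \left(- \frac{23}{- \frac{43}{37}} + 0\right) 14 = \left(\left(-23\right) \left(- \frac{37}{43}\right) + 0\right) 14 = \left(\frac{851}{43} + 0\right) 14 = \frac{851}{43} \cdot 14 = \frac{11914}{43}$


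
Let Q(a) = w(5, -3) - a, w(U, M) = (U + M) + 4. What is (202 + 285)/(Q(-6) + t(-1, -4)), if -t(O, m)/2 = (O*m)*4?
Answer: -487/20 ≈ -24.350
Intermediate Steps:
w(U, M) = 4 + M + U (w(U, M) = (M + U) + 4 = 4 + M + U)
Q(a) = 6 - a (Q(a) = (4 - 3 + 5) - a = 6 - a)
t(O, m) = -8*O*m (t(O, m) = -2*O*m*4 = -8*O*m)
(202 + 285)/(Q(-6) + t(-1, -4)) = (202 + 285)/((6 - 1*(-6)) - 8*(-1)*(-4)) = 487/((6 + 6) - 32) = 487/(12 - 32) = 487/(-20) = 487*(-1/20) = -487/20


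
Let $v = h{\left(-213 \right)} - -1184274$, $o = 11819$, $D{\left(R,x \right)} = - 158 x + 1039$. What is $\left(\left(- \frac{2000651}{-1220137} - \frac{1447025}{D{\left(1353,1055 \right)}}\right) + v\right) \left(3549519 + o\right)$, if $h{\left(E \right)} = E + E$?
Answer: $\frac{852149127412464309009076}{202116914187} \approx 4.2161 \cdot 10^{12}$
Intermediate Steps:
$D{\left(R,x \right)} = 1039 - 158 x$
$h{\left(E \right)} = 2 E$
$v = 1183848$ ($v = 2 \left(-213\right) - -1184274 = -426 + 1184274 = 1183848$)
$\left(\left(- \frac{2000651}{-1220137} - \frac{1447025}{D{\left(1353,1055 \right)}}\right) + v\right) \left(3549519 + o\right) = \left(\left(- \frac{2000651}{-1220137} - \frac{1447025}{1039 - 166690}\right) + 1183848\right) \left(3549519 + 11819\right) = \left(\left(\left(-2000651\right) \left(- \frac{1}{1220137}\right) - \frac{1447025}{1039 - 166690}\right) + 1183848\right) 3561338 = \left(\left(\frac{2000651}{1220137} - \frac{1447025}{-165651}\right) + 1183848\right) 3561338 = \left(\left(\frac{2000651}{1220137} - - \frac{1447025}{165651}\right) + 1183848\right) 3561338 = \left(\left(\frac{2000651}{1220137} + \frac{1447025}{165651}\right) + 1183848\right) 3561338 = \left(\frac{2096978581226}{202116914187} + 1183848\right) 3561338 = \frac{239277801605032802}{202116914187} \cdot 3561338 = \frac{852149127412464309009076}{202116914187}$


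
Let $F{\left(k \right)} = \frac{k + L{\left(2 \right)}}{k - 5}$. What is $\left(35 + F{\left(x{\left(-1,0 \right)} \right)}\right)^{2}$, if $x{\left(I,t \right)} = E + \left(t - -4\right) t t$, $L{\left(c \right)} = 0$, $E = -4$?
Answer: $\frac{101761}{81} \approx 1256.3$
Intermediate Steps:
$x{\left(I,t \right)} = -4 + t^{2} \left(4 + t\right)$ ($x{\left(I,t \right)} = -4 + \left(t - -4\right) t t = -4 + \left(t + 4\right) t t = -4 + \left(4 + t\right) t t = -4 + t \left(4 + t\right) t = -4 + t^{2} \left(4 + t\right)$)
$F{\left(k \right)} = \frac{k}{-5 + k}$ ($F{\left(k \right)} = \frac{k + 0}{k - 5} = \frac{k}{-5 + k}$)
$\left(35 + F{\left(x{\left(-1,0 \right)} \right)}\right)^{2} = \left(35 + \frac{-4 + 0^{3} + 4 \cdot 0^{2}}{-5 + \left(-4 + 0^{3} + 4 \cdot 0^{2}\right)}\right)^{2} = \left(35 + \frac{-4 + 0 + 4 \cdot 0}{-5 + \left(-4 + 0 + 4 \cdot 0\right)}\right)^{2} = \left(35 + \frac{-4 + 0 + 0}{-5 + \left(-4 + 0 + 0\right)}\right)^{2} = \left(35 - \frac{4}{-5 - 4}\right)^{2} = \left(35 - \frac{4}{-9}\right)^{2} = \left(35 - - \frac{4}{9}\right)^{2} = \left(35 + \frac{4}{9}\right)^{2} = \left(\frac{319}{9}\right)^{2} = \frac{101761}{81}$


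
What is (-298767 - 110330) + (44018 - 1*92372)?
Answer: -457451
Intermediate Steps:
(-298767 - 110330) + (44018 - 1*92372) = -409097 + (44018 - 92372) = -409097 - 48354 = -457451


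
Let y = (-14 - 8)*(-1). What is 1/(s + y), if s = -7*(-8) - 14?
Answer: 1/64 ≈ 0.015625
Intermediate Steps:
s = 42 (s = 56 - 14 = 42)
y = 22 (y = -22*(-1) = 22)
1/(s + y) = 1/(42 + 22) = 1/64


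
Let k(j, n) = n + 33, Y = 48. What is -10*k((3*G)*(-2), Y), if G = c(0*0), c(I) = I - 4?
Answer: -810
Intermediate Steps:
c(I) = -4 + I
G = -4 (G = -4 + 0*0 = -4 + 0 = -4)
k(j, n) = 33 + n
-10*k((3*G)*(-2), Y) = -10*(33 + 48) = -10*81 = -810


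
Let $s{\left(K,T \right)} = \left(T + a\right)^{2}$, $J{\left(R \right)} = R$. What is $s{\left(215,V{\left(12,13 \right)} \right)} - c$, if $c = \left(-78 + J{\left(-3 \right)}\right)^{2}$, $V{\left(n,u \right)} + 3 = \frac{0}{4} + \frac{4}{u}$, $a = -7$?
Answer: $- \frac{1092933}{169} \approx -6467.1$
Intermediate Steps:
$V{\left(n,u \right)} = -3 + \frac{4}{u}$ ($V{\left(n,u \right)} = -3 + \left(\frac{0}{4} + \frac{4}{u}\right) = -3 + \left(0 \cdot \frac{1}{4} + \frac{4}{u}\right) = -3 + \left(0 + \frac{4}{u}\right) = -3 + \frac{4}{u}$)
$s{\left(K,T \right)} = \left(-7 + T\right)^{2}$ ($s{\left(K,T \right)} = \left(T - 7\right)^{2} = \left(-7 + T\right)^{2}$)
$c = 6561$ ($c = \left(-78 - 3\right)^{2} = \left(-81\right)^{2} = 6561$)
$s{\left(215,V{\left(12,13 \right)} \right)} - c = \left(-7 - \left(3 - \frac{4}{13}\right)\right)^{2} - 6561 = \left(-7 + \left(-3 + 4 \cdot \frac{1}{13}\right)\right)^{2} - 6561 = \left(-7 + \left(-3 + \frac{4}{13}\right)\right)^{2} - 6561 = \left(-7 - \frac{35}{13}\right)^{2} - 6561 = \left(- \frac{126}{13}\right)^{2} - 6561 = \frac{15876}{169} - 6561 = - \frac{1092933}{169}$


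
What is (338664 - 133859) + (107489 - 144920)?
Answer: 167374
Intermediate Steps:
(338664 - 133859) + (107489 - 144920) = 204805 - 37431 = 167374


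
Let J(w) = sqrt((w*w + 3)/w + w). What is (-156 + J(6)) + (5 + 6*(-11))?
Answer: -217 + 5*sqrt(2)/2 ≈ -213.46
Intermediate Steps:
J(w) = sqrt(w + (3 + w**2)/w) (J(w) = sqrt((w**2 + 3)/w + w) = sqrt((3 + w**2)/w + w) = sqrt(w + (3 + w**2)/w))
(-156 + J(6)) + (5 + 6*(-11)) = (-156 + sqrt(2*6 + 3/6)) + (5 + 6*(-11)) = (-156 + sqrt(12 + 3*(1/6))) + (5 - 66) = (-156 + sqrt(12 + 1/2)) - 61 = (-156 + sqrt(25/2)) - 61 = (-156 + 5*sqrt(2)/2) - 61 = -217 + 5*sqrt(2)/2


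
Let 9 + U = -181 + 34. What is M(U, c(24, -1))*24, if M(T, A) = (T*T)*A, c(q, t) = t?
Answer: -584064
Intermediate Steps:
U = -156 (U = -9 + (-181 + 34) = -9 - 147 = -156)
M(T, A) = A*T**2 (M(T, A) = T**2*A = A*T**2)
M(U, c(24, -1))*24 = -1*(-156)**2*24 = -1*24336*24 = -24336*24 = -584064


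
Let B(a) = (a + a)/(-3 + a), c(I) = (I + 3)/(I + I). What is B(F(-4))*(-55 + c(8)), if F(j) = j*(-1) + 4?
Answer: -869/5 ≈ -173.80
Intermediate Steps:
F(j) = 4 - j (F(j) = -j + 4 = 4 - j)
c(I) = (3 + I)/(2*I) (c(I) = (3 + I)/((2*I)) = (3 + I)*(1/(2*I)) = (3 + I)/(2*I))
B(a) = 2*a/(-3 + a) (B(a) = (2*a)/(-3 + a) = 2*a/(-3 + a))
B(F(-4))*(-55 + c(8)) = (2*(4 - 1*(-4))/(-3 + (4 - 1*(-4))))*(-55 + (½)*(3 + 8)/8) = (2*(4 + 4)/(-3 + (4 + 4)))*(-55 + (½)*(⅛)*11) = (2*8/(-3 + 8))*(-55 + 11/16) = (2*8/5)*(-869/16) = (2*8*(⅕))*(-869/16) = (16/5)*(-869/16) = -869/5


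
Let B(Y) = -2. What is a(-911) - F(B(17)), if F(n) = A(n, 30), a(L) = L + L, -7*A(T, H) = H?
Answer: -12724/7 ≈ -1817.7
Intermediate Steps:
A(T, H) = -H/7
a(L) = 2*L
F(n) = -30/7 (F(n) = -⅐*30 = -30/7)
a(-911) - F(B(17)) = 2*(-911) - 1*(-30/7) = -1822 + 30/7 = -12724/7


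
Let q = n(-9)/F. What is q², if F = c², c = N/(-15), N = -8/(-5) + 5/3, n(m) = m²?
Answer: 16815125390625/5764801 ≈ 2.9169e+6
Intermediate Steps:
N = 49/15 (N = -8*(-⅕) + 5*(⅓) = 8/5 + 5/3 = 49/15 ≈ 3.2667)
c = -49/225 (c = (49/15)/(-15) = (49/15)*(-1/15) = -49/225 ≈ -0.21778)
F = 2401/50625 (F = (-49/225)² = 2401/50625 ≈ 0.047427)
q = 4100625/2401 (q = (-9)²/(2401/50625) = 81*(50625/2401) = 4100625/2401 ≈ 1707.9)
q² = (4100625/2401)² = 16815125390625/5764801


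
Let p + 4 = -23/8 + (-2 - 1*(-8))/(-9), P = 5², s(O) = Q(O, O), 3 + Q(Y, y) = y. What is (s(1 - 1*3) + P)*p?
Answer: -905/6 ≈ -150.83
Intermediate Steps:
Q(Y, y) = -3 + y
s(O) = -3 + O
P = 25
p = -181/24 (p = -4 + (-23/8 + (-2 - 1*(-8))/(-9)) = -4 + (-23*⅛ + (-2 + 8)*(-⅑)) = -4 + (-23/8 + 6*(-⅑)) = -4 + (-23/8 - ⅔) = -4 - 85/24 = -181/24 ≈ -7.5417)
(s(1 - 1*3) + P)*p = ((-3 + (1 - 1*3)) + 25)*(-181/24) = ((-3 + (1 - 3)) + 25)*(-181/24) = ((-3 - 2) + 25)*(-181/24) = (-5 + 25)*(-181/24) = 20*(-181/24) = -905/6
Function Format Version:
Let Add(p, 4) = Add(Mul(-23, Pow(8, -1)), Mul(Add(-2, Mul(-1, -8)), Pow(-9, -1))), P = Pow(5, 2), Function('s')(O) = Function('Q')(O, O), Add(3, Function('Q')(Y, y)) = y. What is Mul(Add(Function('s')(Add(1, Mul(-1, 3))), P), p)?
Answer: Rational(-905, 6) ≈ -150.83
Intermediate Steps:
Function('Q')(Y, y) = Add(-3, y)
Function('s')(O) = Add(-3, O)
P = 25
p = Rational(-181, 24) (p = Add(-4, Add(Mul(-23, Pow(8, -1)), Mul(Add(-2, Mul(-1, -8)), Pow(-9, -1)))) = Add(-4, Add(Mul(-23, Rational(1, 8)), Mul(Add(-2, 8), Rational(-1, 9)))) = Add(-4, Add(Rational(-23, 8), Mul(6, Rational(-1, 9)))) = Add(-4, Add(Rational(-23, 8), Rational(-2, 3))) = Add(-4, Rational(-85, 24)) = Rational(-181, 24) ≈ -7.5417)
Mul(Add(Function('s')(Add(1, Mul(-1, 3))), P), p) = Mul(Add(Add(-3, Add(1, Mul(-1, 3))), 25), Rational(-181, 24)) = Mul(Add(Add(-3, Add(1, -3)), 25), Rational(-181, 24)) = Mul(Add(Add(-3, -2), 25), Rational(-181, 24)) = Mul(Add(-5, 25), Rational(-181, 24)) = Mul(20, Rational(-181, 24)) = Rational(-905, 6)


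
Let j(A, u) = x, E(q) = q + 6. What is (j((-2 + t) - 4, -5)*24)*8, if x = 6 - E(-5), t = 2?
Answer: 960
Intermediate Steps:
E(q) = 6 + q
x = 5 (x = 6 - (6 - 5) = 6 - 1*1 = 6 - 1 = 5)
j(A, u) = 5
(j((-2 + t) - 4, -5)*24)*8 = (5*24)*8 = 120*8 = 960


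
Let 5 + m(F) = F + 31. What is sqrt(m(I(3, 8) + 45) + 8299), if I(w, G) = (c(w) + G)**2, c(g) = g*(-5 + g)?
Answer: sqrt(8374) ≈ 91.510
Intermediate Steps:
I(w, G) = (G + w*(-5 + w))**2 (I(w, G) = (w*(-5 + w) + G)**2 = (G + w*(-5 + w))**2)
m(F) = 26 + F (m(F) = -5 + (F + 31) = -5 + (31 + F) = 26 + F)
sqrt(m(I(3, 8) + 45) + 8299) = sqrt((26 + ((8 + 3*(-5 + 3))**2 + 45)) + 8299) = sqrt((26 + ((8 + 3*(-2))**2 + 45)) + 8299) = sqrt((26 + ((8 - 6)**2 + 45)) + 8299) = sqrt((26 + (2**2 + 45)) + 8299) = sqrt((26 + (4 + 45)) + 8299) = sqrt((26 + 49) + 8299) = sqrt(75 + 8299) = sqrt(8374)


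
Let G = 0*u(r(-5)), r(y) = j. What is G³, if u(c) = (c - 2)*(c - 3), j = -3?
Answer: 0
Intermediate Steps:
r(y) = -3
u(c) = (-3 + c)*(-2 + c) (u(c) = (-2 + c)*(-3 + c) = (-3 + c)*(-2 + c))
G = 0 (G = 0*(6 + (-3)² - 5*(-3)) = 0*(6 + 9 + 15) = 0*30 = 0)
G³ = 0³ = 0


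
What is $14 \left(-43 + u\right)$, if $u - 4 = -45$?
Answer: $-1176$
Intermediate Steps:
$u = -41$ ($u = 4 - 45 = -41$)
$14 \left(-43 + u\right) = 14 \left(-43 - 41\right) = 14 \left(-84\right) = -1176$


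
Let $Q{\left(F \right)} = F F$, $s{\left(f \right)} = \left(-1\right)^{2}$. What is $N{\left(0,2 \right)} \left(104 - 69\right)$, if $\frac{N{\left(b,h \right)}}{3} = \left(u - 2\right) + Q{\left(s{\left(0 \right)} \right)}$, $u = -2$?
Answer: $-315$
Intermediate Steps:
$s{\left(f \right)} = 1$
$Q{\left(F \right)} = F^{2}$
$N{\left(b,h \right)} = -9$ ($N{\left(b,h \right)} = 3 \left(\left(-2 - 2\right) + 1^{2}\right) = 3 \left(-4 + 1\right) = 3 \left(-3\right) = -9$)
$N{\left(0,2 \right)} \left(104 - 69\right) = - 9 \left(104 - 69\right) = \left(-9\right) 35 = -315$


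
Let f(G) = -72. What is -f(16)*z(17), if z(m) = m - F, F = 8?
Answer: 648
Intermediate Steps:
z(m) = -8 + m (z(m) = m - 1*8 = m - 8 = -8 + m)
-f(16)*z(17) = -(-72)*(-8 + 17) = -(-72)*9 = -1*(-648) = 648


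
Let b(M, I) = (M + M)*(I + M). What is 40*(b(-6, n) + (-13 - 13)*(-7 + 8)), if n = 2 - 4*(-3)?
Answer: -4880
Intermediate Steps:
n = 14 (n = 2 + 12 = 14)
b(M, I) = 2*M*(I + M) (b(M, I) = (2*M)*(I + M) = 2*M*(I + M))
40*(b(-6, n) + (-13 - 13)*(-7 + 8)) = 40*(2*(-6)*(14 - 6) + (-13 - 13)*(-7 + 8)) = 40*(2*(-6)*8 - 26*1) = 40*(-96 - 26) = 40*(-122) = -4880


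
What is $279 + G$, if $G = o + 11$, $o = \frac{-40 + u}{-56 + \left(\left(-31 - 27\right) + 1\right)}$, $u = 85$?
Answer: $\frac{32725}{113} \approx 289.6$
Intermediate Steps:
$o = - \frac{45}{113}$ ($o = \frac{-40 + 85}{-56 + \left(\left(-31 - 27\right) + 1\right)} = \frac{45}{-56 + \left(-58 + 1\right)} = \frac{45}{-56 - 57} = \frac{45}{-113} = 45 \left(- \frac{1}{113}\right) = - \frac{45}{113} \approx -0.39823$)
$G = \frac{1198}{113}$ ($G = - \frac{45}{113} + 11 = \frac{1198}{113} \approx 10.602$)
$279 + G = 279 + \frac{1198}{113} = \frac{32725}{113}$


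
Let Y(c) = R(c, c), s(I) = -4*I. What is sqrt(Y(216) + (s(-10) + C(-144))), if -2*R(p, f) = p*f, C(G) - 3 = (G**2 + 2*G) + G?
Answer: I*sqrt(2981) ≈ 54.599*I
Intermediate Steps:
C(G) = 3 + G**2 + 3*G (C(G) = 3 + ((G**2 + 2*G) + G) = 3 + (G**2 + 3*G) = 3 + G**2 + 3*G)
R(p, f) = -f*p/2 (R(p, f) = -p*f/2 = -f*p/2)
Y(c) = -c**2/2 (Y(c) = -c*c/2 = -c**2/2)
sqrt(Y(216) + (s(-10) + C(-144))) = sqrt(-1/2*216**2 + (-4*(-10) + (3 + (-144)**2 + 3*(-144)))) = sqrt(-1/2*46656 + (40 + (3 + 20736 - 432))) = sqrt(-23328 + (40 + 20307)) = sqrt(-23328 + 20347) = sqrt(-2981) = I*sqrt(2981)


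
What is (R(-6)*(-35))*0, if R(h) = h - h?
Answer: 0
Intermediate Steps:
R(h) = 0
(R(-6)*(-35))*0 = (0*(-35))*0 = 0*0 = 0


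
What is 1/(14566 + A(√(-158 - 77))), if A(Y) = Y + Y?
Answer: 7283/106084648 - I*√235/106084648 ≈ 6.8653e-5 - 1.445e-7*I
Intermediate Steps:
A(Y) = 2*Y
1/(14566 + A(√(-158 - 77))) = 1/(14566 + 2*√(-158 - 77)) = 1/(14566 + 2*√(-235)) = 1/(14566 + 2*(I*√235)) = 1/(14566 + 2*I*√235)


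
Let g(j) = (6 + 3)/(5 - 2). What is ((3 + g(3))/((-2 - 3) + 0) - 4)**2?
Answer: 676/25 ≈ 27.040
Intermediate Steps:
g(j) = 3 (g(j) = 9/3 = 9*(1/3) = 3)
((3 + g(3))/((-2 - 3) + 0) - 4)**2 = ((3 + 3)/((-2 - 3) + 0) - 4)**2 = (6/(-5 + 0) - 4)**2 = (6/(-5) - 4)**2 = (6*(-1/5) - 4)**2 = (-6/5 - 4)**2 = (-26/5)**2 = 676/25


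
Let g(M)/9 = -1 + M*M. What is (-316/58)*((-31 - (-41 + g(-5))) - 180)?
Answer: 60988/29 ≈ 2103.0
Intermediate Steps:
g(M) = -9 + 9*M² (g(M) = 9*(-1 + M*M) = 9*(-1 + M²) = -9 + 9*M²)
(-316/58)*((-31 - (-41 + g(-5))) - 180) = (-316/58)*((-31 - (-41 + (-9 + 9*(-5)²))) - 180) = (-316*1/58)*((-31 - (-41 + (-9 + 9*25))) - 180) = -158*((-31 - (-41 + (-9 + 225))) - 180)/29 = -158*((-31 - (-41 + 216)) - 180)/29 = -158*((-31 - 1*175) - 180)/29 = -158*((-31 - 175) - 180)/29 = -158*(-206 - 180)/29 = -158/29*(-386) = 60988/29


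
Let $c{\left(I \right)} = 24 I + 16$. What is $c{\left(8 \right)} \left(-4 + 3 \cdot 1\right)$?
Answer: $-208$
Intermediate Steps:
$c{\left(I \right)} = 16 + 24 I$
$c{\left(8 \right)} \left(-4 + 3 \cdot 1\right) = \left(16 + 24 \cdot 8\right) \left(-4 + 3 \cdot 1\right) = \left(16 + 192\right) \left(-4 + 3\right) = 208 \left(-1\right) = -208$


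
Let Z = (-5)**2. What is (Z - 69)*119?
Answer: -5236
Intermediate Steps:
Z = 25
(Z - 69)*119 = (25 - 69)*119 = -44*119 = -5236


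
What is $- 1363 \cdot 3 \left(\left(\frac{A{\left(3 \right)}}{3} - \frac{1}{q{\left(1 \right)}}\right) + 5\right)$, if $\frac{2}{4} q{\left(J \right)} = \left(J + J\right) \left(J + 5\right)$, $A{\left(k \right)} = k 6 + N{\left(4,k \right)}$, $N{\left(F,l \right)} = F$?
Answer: $- \frac{402085}{8} \approx -50261.0$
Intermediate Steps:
$A{\left(k \right)} = 4 + 6 k$ ($A{\left(k \right)} = k 6 + 4 = 6 k + 4 = 4 + 6 k$)
$q{\left(J \right)} = 4 J \left(5 + J\right)$ ($q{\left(J \right)} = 2 \left(J + J\right) \left(J + 5\right) = 2 \cdot 2 J \left(5 + J\right) = 4 J \left(5 + J\right)$)
$- 1363 \cdot 3 \left(\left(\frac{A{\left(3 \right)}}{3} - \frac{1}{q{\left(1 \right)}}\right) + 5\right) = - 1363 \cdot 3 \left(\left(\frac{4 + 6 \cdot 3}{3} - \frac{1}{4 \cdot 1 \left(5 + 1\right)}\right) + 5\right) = - 1363 \cdot 3 \left(\left(\left(4 + 18\right) \frac{1}{3} - \frac{1}{4 \cdot 1 \cdot 6}\right) + 5\right) = - 1363 \cdot 3 \left(\left(22 \cdot \frac{1}{3} - \frac{1}{24}\right) + 5\right) = - 1363 \cdot 3 \left(\left(\frac{22}{3} - \frac{1}{24}\right) + 5\right) = - 1363 \cdot 3 \left(\frac{175}{24} + 5\right) = - 1363 \cdot 3 \cdot \frac{295}{24} = \left(-1363\right) \frac{295}{8} = - \frac{402085}{8}$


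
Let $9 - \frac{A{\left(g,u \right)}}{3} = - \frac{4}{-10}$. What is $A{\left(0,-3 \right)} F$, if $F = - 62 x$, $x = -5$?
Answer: $7998$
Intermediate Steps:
$A{\left(g,u \right)} = \frac{129}{5}$ ($A{\left(g,u \right)} = 27 - 3 \left(- \frac{4}{-10}\right) = 27 - 3 \left(\left(-4\right) \left(- \frac{1}{10}\right)\right) = 27 - \frac{6}{5} = \frac{129}{5}$)
$F = 310$ ($F = \left(-62\right) \left(-5\right) = 310$)
$A{\left(0,-3 \right)} F = \frac{129}{5} \cdot 310 = 7998$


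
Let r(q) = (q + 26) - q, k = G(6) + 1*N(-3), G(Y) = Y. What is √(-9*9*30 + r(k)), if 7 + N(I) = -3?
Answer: 2*I*√601 ≈ 49.031*I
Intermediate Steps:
N(I) = -10 (N(I) = -7 - 3 = -10)
k = -4 (k = 6 + 1*(-10) = 6 - 10 = -4)
r(q) = 26 (r(q) = (26 + q) - q = 26)
√(-9*9*30 + r(k)) = √(-9*9*30 + 26) = √(-81*30 + 26) = √(-2430 + 26) = √(-2404) = 2*I*√601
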